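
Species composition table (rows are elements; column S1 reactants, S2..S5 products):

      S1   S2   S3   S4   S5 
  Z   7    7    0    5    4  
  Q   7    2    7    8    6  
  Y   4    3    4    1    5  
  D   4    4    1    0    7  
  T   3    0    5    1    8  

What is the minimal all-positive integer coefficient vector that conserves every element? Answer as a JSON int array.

Z: 5·7 = 35 | 3·7+1·0+2·5+1·4 = 35
Q: 5·7 = 35 | 3·2+1·7+2·8+1·6 = 35
Y: 5·4 = 20 | 3·3+1·4+2·1+1·5 = 20
D: 5·4 = 20 | 3·4+1·1+2·0+1·7 = 20
T: 5·3 = 15 | 3·0+1·5+2·1+1·8 = 15
gcd(5,3,1,2,1) = 1

Coefficients: [5, 3, 1, 2, 1]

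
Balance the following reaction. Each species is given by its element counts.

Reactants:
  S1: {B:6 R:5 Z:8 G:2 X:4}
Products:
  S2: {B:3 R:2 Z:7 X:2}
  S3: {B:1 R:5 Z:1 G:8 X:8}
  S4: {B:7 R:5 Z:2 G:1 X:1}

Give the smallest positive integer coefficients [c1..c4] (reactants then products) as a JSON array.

Coefficients: [5, 5, 1, 2]

B: 5·6 = 30 | 5·3+1·1+2·7 = 30
R: 5·5 = 25 | 5·2+1·5+2·5 = 25
Z: 5·8 = 40 | 5·7+1·1+2·2 = 40
G: 5·2 = 10 | 5·0+1·8+2·1 = 10
X: 5·4 = 20 | 5·2+1·8+2·1 = 20
gcd(5,5,1,2) = 1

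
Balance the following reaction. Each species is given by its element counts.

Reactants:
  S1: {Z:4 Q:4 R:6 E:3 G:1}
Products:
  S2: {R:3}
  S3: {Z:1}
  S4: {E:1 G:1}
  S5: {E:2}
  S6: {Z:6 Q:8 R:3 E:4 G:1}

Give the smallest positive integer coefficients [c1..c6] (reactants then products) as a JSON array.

Z: 4·4 = 16 | 6·0+4·1+2·0+1·0+2·6 = 16
Q: 4·4 = 16 | 6·0+4·0+2·0+1·0+2·8 = 16
R: 4·6 = 24 | 6·3+4·0+2·0+1·0+2·3 = 24
E: 4·3 = 12 | 6·0+4·0+2·1+1·2+2·4 = 12
G: 4·1 = 4 | 6·0+4·0+2·1+1·0+2·1 = 4
gcd(4,6,4,2,1,2) = 1

Coefficients: [4, 6, 4, 2, 1, 2]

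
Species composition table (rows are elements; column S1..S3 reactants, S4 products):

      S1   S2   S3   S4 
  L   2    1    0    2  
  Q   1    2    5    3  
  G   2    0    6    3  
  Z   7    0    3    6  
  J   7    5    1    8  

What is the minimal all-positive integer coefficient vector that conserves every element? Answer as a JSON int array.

L: 3·2+2·1+1·0 = 8 | 4·2 = 8
Q: 3·1+2·2+1·5 = 12 | 4·3 = 12
G: 3·2+2·0+1·6 = 12 | 4·3 = 12
Z: 3·7+2·0+1·3 = 24 | 4·6 = 24
J: 3·7+2·5+1·1 = 32 | 4·8 = 32
gcd(3,2,1,4) = 1

Coefficients: [3, 2, 1, 4]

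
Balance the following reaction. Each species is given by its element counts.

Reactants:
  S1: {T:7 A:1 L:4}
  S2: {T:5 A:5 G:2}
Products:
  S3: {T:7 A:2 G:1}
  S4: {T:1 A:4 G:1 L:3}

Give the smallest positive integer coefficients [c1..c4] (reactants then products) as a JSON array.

T: 3·7+5·5 = 46 | 6·7+4·1 = 46
A: 3·1+5·5 = 28 | 6·2+4·4 = 28
G: 3·0+5·2 = 10 | 6·1+4·1 = 10
L: 3·4+5·0 = 12 | 6·0+4·3 = 12
gcd(3,5,6,4) = 1

Coefficients: [3, 5, 6, 4]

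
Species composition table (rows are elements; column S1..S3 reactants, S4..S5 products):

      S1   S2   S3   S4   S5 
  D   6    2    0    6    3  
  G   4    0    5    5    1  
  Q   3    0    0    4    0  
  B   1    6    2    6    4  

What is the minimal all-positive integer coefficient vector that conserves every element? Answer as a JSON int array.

Coefficients: [4, 6, 1, 3, 6]

D: 4·6+6·2+1·0 = 36 | 3·6+6·3 = 36
G: 4·4+6·0+1·5 = 21 | 3·5+6·1 = 21
Q: 4·3+6·0+1·0 = 12 | 3·4+6·0 = 12
B: 4·1+6·6+1·2 = 42 | 3·6+6·4 = 42
gcd(4,6,1,3,6) = 1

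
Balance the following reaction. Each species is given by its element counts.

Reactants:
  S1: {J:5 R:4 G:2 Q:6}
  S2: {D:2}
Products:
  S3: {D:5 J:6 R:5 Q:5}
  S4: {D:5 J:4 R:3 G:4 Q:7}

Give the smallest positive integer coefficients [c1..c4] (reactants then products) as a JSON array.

D: 2·0+5·2 = 10 | 1·5+1·5 = 10
J: 2·5+5·0 = 10 | 1·6+1·4 = 10
R: 2·4+5·0 = 8 | 1·5+1·3 = 8
G: 2·2+5·0 = 4 | 1·0+1·4 = 4
Q: 2·6+5·0 = 12 | 1·5+1·7 = 12
gcd(2,5,1,1) = 1

Coefficients: [2, 5, 1, 1]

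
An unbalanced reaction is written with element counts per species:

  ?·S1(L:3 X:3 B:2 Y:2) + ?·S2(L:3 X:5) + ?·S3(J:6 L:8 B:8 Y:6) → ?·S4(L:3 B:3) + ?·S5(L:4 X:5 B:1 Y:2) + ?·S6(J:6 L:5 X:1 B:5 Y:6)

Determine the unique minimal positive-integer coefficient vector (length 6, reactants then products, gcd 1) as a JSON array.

J: 3·0+2·0+4·6 = 24 | 5·0+3·0+4·6 = 24
L: 3·3+2·3+4·8 = 47 | 5·3+3·4+4·5 = 47
X: 3·3+2·5+4·0 = 19 | 5·0+3·5+4·1 = 19
B: 3·2+2·0+4·8 = 38 | 5·3+3·1+4·5 = 38
Y: 3·2+2·0+4·6 = 30 | 5·0+3·2+4·6 = 30
gcd(3,2,4,5,3,4) = 1

Coefficients: [3, 2, 4, 5, 3, 4]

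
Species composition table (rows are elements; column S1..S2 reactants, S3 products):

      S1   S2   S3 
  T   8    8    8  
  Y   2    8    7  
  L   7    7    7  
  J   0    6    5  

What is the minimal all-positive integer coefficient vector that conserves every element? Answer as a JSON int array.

Coefficients: [1, 5, 6]

T: 1·8+5·8 = 48 | 6·8 = 48
Y: 1·2+5·8 = 42 | 6·7 = 42
L: 1·7+5·7 = 42 | 6·7 = 42
J: 1·0+5·6 = 30 | 6·5 = 30
gcd(1,5,6) = 1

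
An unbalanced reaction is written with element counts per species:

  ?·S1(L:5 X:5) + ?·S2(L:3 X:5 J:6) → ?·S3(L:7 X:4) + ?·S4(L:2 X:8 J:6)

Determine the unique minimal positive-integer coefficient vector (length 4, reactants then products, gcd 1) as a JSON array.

Coefficients: [5, 3, 4, 3]

L: 5·5+3·3 = 34 | 4·7+3·2 = 34
X: 5·5+3·5 = 40 | 4·4+3·8 = 40
J: 5·0+3·6 = 18 | 4·0+3·6 = 18
gcd(5,3,4,3) = 1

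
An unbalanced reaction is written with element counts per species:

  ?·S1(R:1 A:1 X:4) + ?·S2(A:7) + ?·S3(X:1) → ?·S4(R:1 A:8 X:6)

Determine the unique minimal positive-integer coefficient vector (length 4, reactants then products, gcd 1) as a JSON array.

R: 1·1+1·0+2·0 = 1 | 1·1 = 1
A: 1·1+1·7+2·0 = 8 | 1·8 = 8
X: 1·4+1·0+2·1 = 6 | 1·6 = 6
gcd(1,1,2,1) = 1

Coefficients: [1, 1, 2, 1]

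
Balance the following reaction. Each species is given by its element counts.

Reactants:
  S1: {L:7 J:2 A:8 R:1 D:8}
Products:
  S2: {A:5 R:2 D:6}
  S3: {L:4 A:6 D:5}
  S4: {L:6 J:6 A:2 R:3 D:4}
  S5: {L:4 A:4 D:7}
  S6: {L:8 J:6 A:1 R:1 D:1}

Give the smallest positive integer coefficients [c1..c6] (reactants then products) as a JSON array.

Coefficients: [6, 1, 6, 1, 1, 1]

L: 6·7 = 42 | 1·0+6·4+1·6+1·4+1·8 = 42
J: 6·2 = 12 | 1·0+6·0+1·6+1·0+1·6 = 12
A: 6·8 = 48 | 1·5+6·6+1·2+1·4+1·1 = 48
R: 6·1 = 6 | 1·2+6·0+1·3+1·0+1·1 = 6
D: 6·8 = 48 | 1·6+6·5+1·4+1·7+1·1 = 48
gcd(6,1,6,1,1,1) = 1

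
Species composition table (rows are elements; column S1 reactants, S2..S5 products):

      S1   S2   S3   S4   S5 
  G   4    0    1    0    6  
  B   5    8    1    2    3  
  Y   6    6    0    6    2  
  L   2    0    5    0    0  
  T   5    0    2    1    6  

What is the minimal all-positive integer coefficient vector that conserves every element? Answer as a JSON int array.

G: 5·4 = 20 | 1·0+2·1+3·0+3·6 = 20
B: 5·5 = 25 | 1·8+2·1+3·2+3·3 = 25
Y: 5·6 = 30 | 1·6+2·0+3·6+3·2 = 30
L: 5·2 = 10 | 1·0+2·5+3·0+3·0 = 10
T: 5·5 = 25 | 1·0+2·2+3·1+3·6 = 25
gcd(5,1,2,3,3) = 1

Coefficients: [5, 1, 2, 3, 3]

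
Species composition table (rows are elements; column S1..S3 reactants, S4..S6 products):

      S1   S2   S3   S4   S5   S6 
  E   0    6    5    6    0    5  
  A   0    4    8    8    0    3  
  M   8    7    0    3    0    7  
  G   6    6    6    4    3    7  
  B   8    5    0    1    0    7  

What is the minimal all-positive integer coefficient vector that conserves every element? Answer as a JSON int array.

E: 1·0+5·6+4·5 = 50 | 5·6+4·0+4·5 = 50
A: 1·0+5·4+4·8 = 52 | 5·8+4·0+4·3 = 52
M: 1·8+5·7+4·0 = 43 | 5·3+4·0+4·7 = 43
G: 1·6+5·6+4·6 = 60 | 5·4+4·3+4·7 = 60
B: 1·8+5·5+4·0 = 33 | 5·1+4·0+4·7 = 33
gcd(1,5,4,5,4,4) = 1

Coefficients: [1, 5, 4, 5, 4, 4]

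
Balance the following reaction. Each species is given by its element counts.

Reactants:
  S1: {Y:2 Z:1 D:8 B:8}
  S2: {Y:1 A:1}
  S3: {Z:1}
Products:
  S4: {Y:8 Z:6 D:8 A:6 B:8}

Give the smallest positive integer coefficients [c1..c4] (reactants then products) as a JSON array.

Coefficients: [1, 6, 5, 1]

Y: 1·2+6·1+5·0 = 8 | 1·8 = 8
Z: 1·1+6·0+5·1 = 6 | 1·6 = 6
D: 1·8+6·0+5·0 = 8 | 1·8 = 8
A: 1·0+6·1+5·0 = 6 | 1·6 = 6
B: 1·8+6·0+5·0 = 8 | 1·8 = 8
gcd(1,6,5,1) = 1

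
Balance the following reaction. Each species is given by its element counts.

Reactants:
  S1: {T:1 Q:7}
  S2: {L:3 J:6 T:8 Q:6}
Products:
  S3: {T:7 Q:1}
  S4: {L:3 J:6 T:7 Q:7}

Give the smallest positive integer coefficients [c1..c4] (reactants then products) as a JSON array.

L: 1·0+6·3 = 18 | 1·0+6·3 = 18
J: 1·0+6·6 = 36 | 1·0+6·6 = 36
T: 1·1+6·8 = 49 | 1·7+6·7 = 49
Q: 1·7+6·6 = 43 | 1·1+6·7 = 43
gcd(1,6,1,6) = 1

Coefficients: [1, 6, 1, 6]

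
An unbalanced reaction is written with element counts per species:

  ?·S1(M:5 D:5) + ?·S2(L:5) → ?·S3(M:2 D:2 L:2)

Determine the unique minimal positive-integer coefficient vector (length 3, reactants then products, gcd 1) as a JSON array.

Coefficients: [2, 2, 5]

M: 2·5+2·0 = 10 | 5·2 = 10
D: 2·5+2·0 = 10 | 5·2 = 10
L: 2·0+2·5 = 10 | 5·2 = 10
gcd(2,2,5) = 1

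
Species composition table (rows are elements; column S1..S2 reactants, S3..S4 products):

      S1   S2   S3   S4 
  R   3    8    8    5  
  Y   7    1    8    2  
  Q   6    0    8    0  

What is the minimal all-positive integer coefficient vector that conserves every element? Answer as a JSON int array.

Coefficients: [4, 4, 3, 4]

R: 4·3+4·8 = 44 | 3·8+4·5 = 44
Y: 4·7+4·1 = 32 | 3·8+4·2 = 32
Q: 4·6+4·0 = 24 | 3·8+4·0 = 24
gcd(4,4,3,4) = 1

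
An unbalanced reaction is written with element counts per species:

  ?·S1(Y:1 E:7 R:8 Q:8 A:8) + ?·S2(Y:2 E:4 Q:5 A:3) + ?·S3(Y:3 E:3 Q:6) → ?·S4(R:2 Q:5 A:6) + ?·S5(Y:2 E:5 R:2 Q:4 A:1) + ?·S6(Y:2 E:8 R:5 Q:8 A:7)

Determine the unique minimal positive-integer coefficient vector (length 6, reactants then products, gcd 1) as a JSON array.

Y: 5·1+6·2+1·3 = 20 | 4·0+6·2+4·2 = 20
E: 5·7+6·4+1·3 = 62 | 4·0+6·5+4·8 = 62
R: 5·8+6·0+1·0 = 40 | 4·2+6·2+4·5 = 40
Q: 5·8+6·5+1·6 = 76 | 4·5+6·4+4·8 = 76
A: 5·8+6·3+1·0 = 58 | 4·6+6·1+4·7 = 58
gcd(5,6,1,4,6,4) = 1

Coefficients: [5, 6, 1, 4, 6, 4]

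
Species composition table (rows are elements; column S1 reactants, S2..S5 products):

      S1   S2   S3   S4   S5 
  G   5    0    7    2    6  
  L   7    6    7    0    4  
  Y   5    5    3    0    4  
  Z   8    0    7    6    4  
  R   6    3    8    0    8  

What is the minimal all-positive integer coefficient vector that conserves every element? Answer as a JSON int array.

Coefficients: [6, 4, 2, 5, 1]

G: 6·5 = 30 | 4·0+2·7+5·2+1·6 = 30
L: 6·7 = 42 | 4·6+2·7+5·0+1·4 = 42
Y: 6·5 = 30 | 4·5+2·3+5·0+1·4 = 30
Z: 6·8 = 48 | 4·0+2·7+5·6+1·4 = 48
R: 6·6 = 36 | 4·3+2·8+5·0+1·8 = 36
gcd(6,4,2,5,1) = 1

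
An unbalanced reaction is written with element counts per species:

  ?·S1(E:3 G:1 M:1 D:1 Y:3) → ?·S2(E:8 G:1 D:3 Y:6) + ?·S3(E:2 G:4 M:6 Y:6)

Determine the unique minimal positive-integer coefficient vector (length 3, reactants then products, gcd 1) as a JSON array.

Coefficients: [6, 2, 1]

E: 6·3 = 18 | 2·8+1·2 = 18
G: 6·1 = 6 | 2·1+1·4 = 6
M: 6·1 = 6 | 2·0+1·6 = 6
D: 6·1 = 6 | 2·3+1·0 = 6
Y: 6·3 = 18 | 2·6+1·6 = 18
gcd(6,2,1) = 1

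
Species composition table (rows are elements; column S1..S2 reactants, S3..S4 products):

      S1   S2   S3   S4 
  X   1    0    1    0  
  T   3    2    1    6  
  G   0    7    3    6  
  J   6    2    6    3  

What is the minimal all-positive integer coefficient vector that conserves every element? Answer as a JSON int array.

X: 3·1+3·0 = 3 | 3·1+2·0 = 3
T: 3·3+3·2 = 15 | 3·1+2·6 = 15
G: 3·0+3·7 = 21 | 3·3+2·6 = 21
J: 3·6+3·2 = 24 | 3·6+2·3 = 24
gcd(3,3,3,2) = 1

Coefficients: [3, 3, 3, 2]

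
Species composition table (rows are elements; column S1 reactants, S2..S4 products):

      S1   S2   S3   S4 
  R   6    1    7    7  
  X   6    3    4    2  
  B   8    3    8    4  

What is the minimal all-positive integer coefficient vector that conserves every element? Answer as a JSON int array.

R: 3·6 = 18 | 4·1+1·7+1·7 = 18
X: 3·6 = 18 | 4·3+1·4+1·2 = 18
B: 3·8 = 24 | 4·3+1·8+1·4 = 24
gcd(3,4,1,1) = 1

Coefficients: [3, 4, 1, 1]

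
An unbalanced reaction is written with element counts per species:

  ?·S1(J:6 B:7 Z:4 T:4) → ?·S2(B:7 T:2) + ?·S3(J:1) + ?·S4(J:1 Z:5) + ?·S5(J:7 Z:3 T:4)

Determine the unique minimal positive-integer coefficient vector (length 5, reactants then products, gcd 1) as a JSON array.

Coefficients: [2, 2, 4, 1, 1]

J: 2·6 = 12 | 2·0+4·1+1·1+1·7 = 12
B: 2·7 = 14 | 2·7+4·0+1·0+1·0 = 14
Z: 2·4 = 8 | 2·0+4·0+1·5+1·3 = 8
T: 2·4 = 8 | 2·2+4·0+1·0+1·4 = 8
gcd(2,2,4,1,1) = 1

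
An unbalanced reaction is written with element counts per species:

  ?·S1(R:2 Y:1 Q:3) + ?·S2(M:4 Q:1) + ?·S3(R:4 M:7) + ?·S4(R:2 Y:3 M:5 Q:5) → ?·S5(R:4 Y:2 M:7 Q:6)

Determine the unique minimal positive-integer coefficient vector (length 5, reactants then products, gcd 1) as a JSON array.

R: 5·2+4·0+1·4+1·2 = 16 | 4·4 = 16
Y: 5·1+4·0+1·0+1·3 = 8 | 4·2 = 8
M: 5·0+4·4+1·7+1·5 = 28 | 4·7 = 28
Q: 5·3+4·1+1·0+1·5 = 24 | 4·6 = 24
gcd(5,4,1,1,4) = 1

Coefficients: [5, 4, 1, 1, 4]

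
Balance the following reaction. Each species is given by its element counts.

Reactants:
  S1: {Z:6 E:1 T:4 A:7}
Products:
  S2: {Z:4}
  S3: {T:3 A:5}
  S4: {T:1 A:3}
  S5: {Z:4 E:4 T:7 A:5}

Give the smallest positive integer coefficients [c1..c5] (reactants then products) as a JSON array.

Z: 4·6 = 24 | 5·4+1·0+6·0+1·4 = 24
E: 4·1 = 4 | 5·0+1·0+6·0+1·4 = 4
T: 4·4 = 16 | 5·0+1·3+6·1+1·7 = 16
A: 4·7 = 28 | 5·0+1·5+6·3+1·5 = 28
gcd(4,5,1,6,1) = 1

Coefficients: [4, 5, 1, 6, 1]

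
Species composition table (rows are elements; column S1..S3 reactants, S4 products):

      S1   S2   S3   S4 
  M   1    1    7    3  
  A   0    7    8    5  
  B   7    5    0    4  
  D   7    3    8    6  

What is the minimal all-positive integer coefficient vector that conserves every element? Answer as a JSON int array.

M: 1·1+1·1+1·7 = 9 | 3·3 = 9
A: 1·0+1·7+1·8 = 15 | 3·5 = 15
B: 1·7+1·5+1·0 = 12 | 3·4 = 12
D: 1·7+1·3+1·8 = 18 | 3·6 = 18
gcd(1,1,1,3) = 1

Coefficients: [1, 1, 1, 3]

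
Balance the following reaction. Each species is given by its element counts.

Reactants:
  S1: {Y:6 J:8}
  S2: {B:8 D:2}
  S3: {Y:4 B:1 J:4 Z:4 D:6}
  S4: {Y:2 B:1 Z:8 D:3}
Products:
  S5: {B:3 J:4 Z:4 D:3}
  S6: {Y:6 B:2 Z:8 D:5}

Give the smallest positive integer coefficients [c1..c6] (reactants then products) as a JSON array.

Coefficients: [1, 2, 3, 6, 5, 5]

Y: 1·6+2·0+3·4+6·2 = 30 | 5·0+5·6 = 30
B: 1·0+2·8+3·1+6·1 = 25 | 5·3+5·2 = 25
J: 1·8+2·0+3·4+6·0 = 20 | 5·4+5·0 = 20
Z: 1·0+2·0+3·4+6·8 = 60 | 5·4+5·8 = 60
D: 1·0+2·2+3·6+6·3 = 40 | 5·3+5·5 = 40
gcd(1,2,3,6,5,5) = 1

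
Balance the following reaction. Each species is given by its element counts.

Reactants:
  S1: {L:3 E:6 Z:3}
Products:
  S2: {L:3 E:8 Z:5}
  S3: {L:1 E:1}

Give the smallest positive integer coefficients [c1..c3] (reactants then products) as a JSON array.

L: 5·3 = 15 | 3·3+6·1 = 15
E: 5·6 = 30 | 3·8+6·1 = 30
Z: 5·3 = 15 | 3·5+6·0 = 15
gcd(5,3,6) = 1

Coefficients: [5, 3, 6]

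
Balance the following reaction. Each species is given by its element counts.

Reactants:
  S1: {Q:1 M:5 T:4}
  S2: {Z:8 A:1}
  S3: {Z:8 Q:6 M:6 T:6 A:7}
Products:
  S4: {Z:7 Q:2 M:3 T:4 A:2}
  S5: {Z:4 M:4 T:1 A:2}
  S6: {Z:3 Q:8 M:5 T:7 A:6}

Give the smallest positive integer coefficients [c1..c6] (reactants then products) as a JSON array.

Coefficients: [4, 3, 5, 5, 5, 3]

Z: 4·0+3·8+5·8 = 64 | 5·7+5·4+3·3 = 64
Q: 4·1+3·0+5·6 = 34 | 5·2+5·0+3·8 = 34
M: 4·5+3·0+5·6 = 50 | 5·3+5·4+3·5 = 50
T: 4·4+3·0+5·6 = 46 | 5·4+5·1+3·7 = 46
A: 4·0+3·1+5·7 = 38 | 5·2+5·2+3·6 = 38
gcd(4,3,5,5,5,3) = 1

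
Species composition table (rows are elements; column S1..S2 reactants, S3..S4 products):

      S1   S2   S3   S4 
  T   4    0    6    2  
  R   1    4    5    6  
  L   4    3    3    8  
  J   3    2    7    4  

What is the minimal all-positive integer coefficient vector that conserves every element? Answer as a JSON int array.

Coefficients: [3, 5, 1, 3]

T: 3·4+5·0 = 12 | 1·6+3·2 = 12
R: 3·1+5·4 = 23 | 1·5+3·6 = 23
L: 3·4+5·3 = 27 | 1·3+3·8 = 27
J: 3·3+5·2 = 19 | 1·7+3·4 = 19
gcd(3,5,1,3) = 1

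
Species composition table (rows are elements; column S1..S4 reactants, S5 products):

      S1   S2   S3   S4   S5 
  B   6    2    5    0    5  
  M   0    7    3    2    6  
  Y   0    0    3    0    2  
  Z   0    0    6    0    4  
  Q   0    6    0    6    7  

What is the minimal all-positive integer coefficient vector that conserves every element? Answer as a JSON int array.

B: 1·6+2·2+4·5+5·0 = 30 | 6·5 = 30
M: 1·0+2·7+4·3+5·2 = 36 | 6·6 = 36
Y: 1·0+2·0+4·3+5·0 = 12 | 6·2 = 12
Z: 1·0+2·0+4·6+5·0 = 24 | 6·4 = 24
Q: 1·0+2·6+4·0+5·6 = 42 | 6·7 = 42
gcd(1,2,4,5,6) = 1

Coefficients: [1, 2, 4, 5, 6]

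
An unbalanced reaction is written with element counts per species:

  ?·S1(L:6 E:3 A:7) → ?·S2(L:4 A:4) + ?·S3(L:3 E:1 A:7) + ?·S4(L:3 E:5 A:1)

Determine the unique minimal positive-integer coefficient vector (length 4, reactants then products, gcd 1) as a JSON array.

L: 4·6 = 24 | 3·4+2·3+2·3 = 24
E: 4·3 = 12 | 3·0+2·1+2·5 = 12
A: 4·7 = 28 | 3·4+2·7+2·1 = 28
gcd(4,3,2,2) = 1

Coefficients: [4, 3, 2, 2]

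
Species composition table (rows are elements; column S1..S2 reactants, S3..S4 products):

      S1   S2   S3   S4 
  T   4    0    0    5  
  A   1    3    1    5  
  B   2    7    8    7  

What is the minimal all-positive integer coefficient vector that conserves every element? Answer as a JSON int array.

Coefficients: [5, 6, 3, 4]

T: 5·4+6·0 = 20 | 3·0+4·5 = 20
A: 5·1+6·3 = 23 | 3·1+4·5 = 23
B: 5·2+6·7 = 52 | 3·8+4·7 = 52
gcd(5,6,3,4) = 1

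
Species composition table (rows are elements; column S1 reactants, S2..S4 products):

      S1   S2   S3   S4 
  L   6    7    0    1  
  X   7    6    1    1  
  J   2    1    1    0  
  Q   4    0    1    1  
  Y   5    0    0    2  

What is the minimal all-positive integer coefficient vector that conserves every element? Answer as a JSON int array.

Coefficients: [2, 1, 3, 5]

L: 2·6 = 12 | 1·7+3·0+5·1 = 12
X: 2·7 = 14 | 1·6+3·1+5·1 = 14
J: 2·2 = 4 | 1·1+3·1+5·0 = 4
Q: 2·4 = 8 | 1·0+3·1+5·1 = 8
Y: 2·5 = 10 | 1·0+3·0+5·2 = 10
gcd(2,1,3,5) = 1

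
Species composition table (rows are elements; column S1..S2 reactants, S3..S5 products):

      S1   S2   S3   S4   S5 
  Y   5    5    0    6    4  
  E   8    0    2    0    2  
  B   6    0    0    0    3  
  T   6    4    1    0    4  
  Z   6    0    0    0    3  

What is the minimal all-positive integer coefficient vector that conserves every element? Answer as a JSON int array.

Coefficients: [3, 3, 6, 1, 6]

Y: 3·5+3·5 = 30 | 6·0+1·6+6·4 = 30
E: 3·8+3·0 = 24 | 6·2+1·0+6·2 = 24
B: 3·6+3·0 = 18 | 6·0+1·0+6·3 = 18
T: 3·6+3·4 = 30 | 6·1+1·0+6·4 = 30
Z: 3·6+3·0 = 18 | 6·0+1·0+6·3 = 18
gcd(3,3,6,1,6) = 1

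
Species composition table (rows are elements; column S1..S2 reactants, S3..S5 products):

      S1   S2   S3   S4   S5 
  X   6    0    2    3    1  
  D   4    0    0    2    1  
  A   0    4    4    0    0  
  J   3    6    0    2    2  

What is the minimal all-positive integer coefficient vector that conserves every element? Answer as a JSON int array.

Coefficients: [2, 1, 1, 2, 4]

X: 2·6+1·0 = 12 | 1·2+2·3+4·1 = 12
D: 2·4+1·0 = 8 | 1·0+2·2+4·1 = 8
A: 2·0+1·4 = 4 | 1·4+2·0+4·0 = 4
J: 2·3+1·6 = 12 | 1·0+2·2+4·2 = 12
gcd(2,1,1,2,4) = 1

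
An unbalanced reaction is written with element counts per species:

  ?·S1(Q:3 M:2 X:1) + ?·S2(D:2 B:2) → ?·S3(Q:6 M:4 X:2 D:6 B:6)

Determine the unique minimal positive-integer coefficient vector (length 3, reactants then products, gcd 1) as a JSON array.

Q: 2·3+3·0 = 6 | 1·6 = 6
M: 2·2+3·0 = 4 | 1·4 = 4
X: 2·1+3·0 = 2 | 1·2 = 2
D: 2·0+3·2 = 6 | 1·6 = 6
B: 2·0+3·2 = 6 | 1·6 = 6
gcd(2,3,1) = 1

Coefficients: [2, 3, 1]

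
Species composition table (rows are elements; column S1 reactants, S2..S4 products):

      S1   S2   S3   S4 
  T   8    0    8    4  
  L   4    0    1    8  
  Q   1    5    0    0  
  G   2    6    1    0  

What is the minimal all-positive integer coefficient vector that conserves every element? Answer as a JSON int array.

Coefficients: [5, 1, 4, 2]

T: 5·8 = 40 | 1·0+4·8+2·4 = 40
L: 5·4 = 20 | 1·0+4·1+2·8 = 20
Q: 5·1 = 5 | 1·5+4·0+2·0 = 5
G: 5·2 = 10 | 1·6+4·1+2·0 = 10
gcd(5,1,4,2) = 1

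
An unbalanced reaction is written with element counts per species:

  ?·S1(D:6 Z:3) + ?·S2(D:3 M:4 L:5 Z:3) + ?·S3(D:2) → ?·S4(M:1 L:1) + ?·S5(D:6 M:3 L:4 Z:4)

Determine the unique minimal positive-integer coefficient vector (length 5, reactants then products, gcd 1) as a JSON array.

D: 2·6+6·3+3·2 = 36 | 6·0+6·6 = 36
M: 2·0+6·4+3·0 = 24 | 6·1+6·3 = 24
L: 2·0+6·5+3·0 = 30 | 6·1+6·4 = 30
Z: 2·3+6·3+3·0 = 24 | 6·0+6·4 = 24
gcd(2,6,3,6,6) = 1

Coefficients: [2, 6, 3, 6, 6]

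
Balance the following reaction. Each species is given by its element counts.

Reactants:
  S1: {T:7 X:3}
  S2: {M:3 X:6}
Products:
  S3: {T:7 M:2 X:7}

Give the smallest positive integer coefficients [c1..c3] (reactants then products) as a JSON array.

T: 3·7+2·0 = 21 | 3·7 = 21
M: 3·0+2·3 = 6 | 3·2 = 6
X: 3·3+2·6 = 21 | 3·7 = 21
gcd(3,2,3) = 1

Coefficients: [3, 2, 3]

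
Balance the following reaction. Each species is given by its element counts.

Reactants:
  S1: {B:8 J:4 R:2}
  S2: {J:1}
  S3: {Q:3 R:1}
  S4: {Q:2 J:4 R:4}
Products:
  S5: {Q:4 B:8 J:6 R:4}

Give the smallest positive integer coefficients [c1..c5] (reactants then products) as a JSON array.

Q: 5·0+6·0+6·3+1·2 = 20 | 5·4 = 20
B: 5·8+6·0+6·0+1·0 = 40 | 5·8 = 40
J: 5·4+6·1+6·0+1·4 = 30 | 5·6 = 30
R: 5·2+6·0+6·1+1·4 = 20 | 5·4 = 20
gcd(5,6,6,1,5) = 1

Coefficients: [5, 6, 6, 1, 5]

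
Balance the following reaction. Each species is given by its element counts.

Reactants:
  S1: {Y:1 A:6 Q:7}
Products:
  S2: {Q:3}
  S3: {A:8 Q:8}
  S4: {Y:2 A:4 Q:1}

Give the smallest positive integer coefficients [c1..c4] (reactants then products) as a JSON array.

Y: 6·1 = 6 | 5·0+3·0+3·2 = 6
A: 6·6 = 36 | 5·0+3·8+3·4 = 36
Q: 6·7 = 42 | 5·3+3·8+3·1 = 42
gcd(6,5,3,3) = 1

Coefficients: [6, 5, 3, 3]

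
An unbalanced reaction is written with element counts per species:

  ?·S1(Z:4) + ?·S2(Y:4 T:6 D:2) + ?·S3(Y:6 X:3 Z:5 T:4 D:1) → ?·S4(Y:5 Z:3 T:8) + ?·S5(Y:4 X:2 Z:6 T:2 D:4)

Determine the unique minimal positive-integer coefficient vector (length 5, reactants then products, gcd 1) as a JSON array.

Coefficients: [5, 5, 2, 4, 3]

Y: 5·0+5·4+2·6 = 32 | 4·5+3·4 = 32
X: 5·0+5·0+2·3 = 6 | 4·0+3·2 = 6
Z: 5·4+5·0+2·5 = 30 | 4·3+3·6 = 30
T: 5·0+5·6+2·4 = 38 | 4·8+3·2 = 38
D: 5·0+5·2+2·1 = 12 | 4·0+3·4 = 12
gcd(5,5,2,4,3) = 1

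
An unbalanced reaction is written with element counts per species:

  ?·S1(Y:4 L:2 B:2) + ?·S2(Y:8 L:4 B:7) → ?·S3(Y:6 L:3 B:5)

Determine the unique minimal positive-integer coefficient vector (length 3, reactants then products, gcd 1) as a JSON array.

Coefficients: [1, 4, 6]

Y: 1·4+4·8 = 36 | 6·6 = 36
L: 1·2+4·4 = 18 | 6·3 = 18
B: 1·2+4·7 = 30 | 6·5 = 30
gcd(1,4,6) = 1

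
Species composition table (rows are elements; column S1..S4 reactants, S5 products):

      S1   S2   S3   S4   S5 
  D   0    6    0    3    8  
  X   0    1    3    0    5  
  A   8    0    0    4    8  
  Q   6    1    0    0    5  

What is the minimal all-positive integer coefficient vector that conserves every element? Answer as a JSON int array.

Coefficients: [2, 3, 4, 2, 3]

D: 2·0+3·6+4·0+2·3 = 24 | 3·8 = 24
X: 2·0+3·1+4·3+2·0 = 15 | 3·5 = 15
A: 2·8+3·0+4·0+2·4 = 24 | 3·8 = 24
Q: 2·6+3·1+4·0+2·0 = 15 | 3·5 = 15
gcd(2,3,4,2,3) = 1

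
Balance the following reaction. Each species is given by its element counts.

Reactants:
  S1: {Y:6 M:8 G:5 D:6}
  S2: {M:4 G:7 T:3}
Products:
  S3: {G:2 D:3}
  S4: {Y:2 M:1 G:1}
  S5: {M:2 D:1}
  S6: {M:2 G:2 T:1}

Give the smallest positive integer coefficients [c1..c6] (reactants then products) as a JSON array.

Coefficients: [2, 2, 3, 6, 3, 6]

Y: 2·6+2·0 = 12 | 3·0+6·2+3·0+6·0 = 12
M: 2·8+2·4 = 24 | 3·0+6·1+3·2+6·2 = 24
G: 2·5+2·7 = 24 | 3·2+6·1+3·0+6·2 = 24
D: 2·6+2·0 = 12 | 3·3+6·0+3·1+6·0 = 12
T: 2·0+2·3 = 6 | 3·0+6·0+3·0+6·1 = 6
gcd(2,2,3,6,3,6) = 1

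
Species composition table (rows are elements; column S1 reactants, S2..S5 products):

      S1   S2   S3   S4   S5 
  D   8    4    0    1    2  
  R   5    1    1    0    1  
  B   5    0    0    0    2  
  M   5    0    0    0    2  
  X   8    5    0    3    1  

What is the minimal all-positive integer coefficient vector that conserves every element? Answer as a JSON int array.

Coefficients: [2, 1, 4, 2, 5]

D: 2·8 = 16 | 1·4+4·0+2·1+5·2 = 16
R: 2·5 = 10 | 1·1+4·1+2·0+5·1 = 10
B: 2·5 = 10 | 1·0+4·0+2·0+5·2 = 10
M: 2·5 = 10 | 1·0+4·0+2·0+5·2 = 10
X: 2·8 = 16 | 1·5+4·0+2·3+5·1 = 16
gcd(2,1,4,2,5) = 1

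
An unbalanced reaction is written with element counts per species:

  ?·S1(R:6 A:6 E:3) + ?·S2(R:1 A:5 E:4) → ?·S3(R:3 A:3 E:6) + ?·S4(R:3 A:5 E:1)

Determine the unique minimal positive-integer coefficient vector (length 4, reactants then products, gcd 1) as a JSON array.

Coefficients: [4, 3, 3, 6]

R: 4·6+3·1 = 27 | 3·3+6·3 = 27
A: 4·6+3·5 = 39 | 3·3+6·5 = 39
E: 4·3+3·4 = 24 | 3·6+6·1 = 24
gcd(4,3,3,6) = 1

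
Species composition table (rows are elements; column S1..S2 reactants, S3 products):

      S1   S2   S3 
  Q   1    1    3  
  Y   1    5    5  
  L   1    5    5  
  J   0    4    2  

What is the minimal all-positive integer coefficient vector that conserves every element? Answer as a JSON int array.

Coefficients: [5, 1, 2]

Q: 5·1+1·1 = 6 | 2·3 = 6
Y: 5·1+1·5 = 10 | 2·5 = 10
L: 5·1+1·5 = 10 | 2·5 = 10
J: 5·0+1·4 = 4 | 2·2 = 4
gcd(5,1,2) = 1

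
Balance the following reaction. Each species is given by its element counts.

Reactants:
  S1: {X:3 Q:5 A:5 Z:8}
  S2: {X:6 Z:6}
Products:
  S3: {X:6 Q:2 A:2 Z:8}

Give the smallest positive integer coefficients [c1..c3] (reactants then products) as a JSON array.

Coefficients: [2, 4, 5]

X: 2·3+4·6 = 30 | 5·6 = 30
Q: 2·5+4·0 = 10 | 5·2 = 10
A: 2·5+4·0 = 10 | 5·2 = 10
Z: 2·8+4·6 = 40 | 5·8 = 40
gcd(2,4,5) = 1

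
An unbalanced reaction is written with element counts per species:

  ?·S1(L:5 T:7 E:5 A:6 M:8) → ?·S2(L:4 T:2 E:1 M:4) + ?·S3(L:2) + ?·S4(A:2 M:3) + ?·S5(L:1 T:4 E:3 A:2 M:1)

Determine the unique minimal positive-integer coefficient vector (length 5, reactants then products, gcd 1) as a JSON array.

L: 4·5 = 20 | 2·4+3·2+6·0+6·1 = 20
T: 4·7 = 28 | 2·2+3·0+6·0+6·4 = 28
E: 4·5 = 20 | 2·1+3·0+6·0+6·3 = 20
A: 4·6 = 24 | 2·0+3·0+6·2+6·2 = 24
M: 4·8 = 32 | 2·4+3·0+6·3+6·1 = 32
gcd(4,2,3,6,6) = 1

Coefficients: [4, 2, 3, 6, 6]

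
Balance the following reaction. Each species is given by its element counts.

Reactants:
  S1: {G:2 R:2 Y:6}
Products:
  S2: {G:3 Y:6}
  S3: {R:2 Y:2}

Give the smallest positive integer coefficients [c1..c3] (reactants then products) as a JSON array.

Coefficients: [3, 2, 3]

G: 3·2 = 6 | 2·3+3·0 = 6
R: 3·2 = 6 | 2·0+3·2 = 6
Y: 3·6 = 18 | 2·6+3·2 = 18
gcd(3,2,3) = 1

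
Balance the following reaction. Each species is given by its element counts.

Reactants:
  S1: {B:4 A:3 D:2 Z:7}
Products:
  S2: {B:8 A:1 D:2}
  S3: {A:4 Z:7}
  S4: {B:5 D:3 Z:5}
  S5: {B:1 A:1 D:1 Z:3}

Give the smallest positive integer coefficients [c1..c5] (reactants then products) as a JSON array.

B: 4·4 = 16 | 1·8+2·0+1·5+3·1 = 16
A: 4·3 = 12 | 1·1+2·4+1·0+3·1 = 12
D: 4·2 = 8 | 1·2+2·0+1·3+3·1 = 8
Z: 4·7 = 28 | 1·0+2·7+1·5+3·3 = 28
gcd(4,1,2,1,3) = 1

Coefficients: [4, 1, 2, 1, 3]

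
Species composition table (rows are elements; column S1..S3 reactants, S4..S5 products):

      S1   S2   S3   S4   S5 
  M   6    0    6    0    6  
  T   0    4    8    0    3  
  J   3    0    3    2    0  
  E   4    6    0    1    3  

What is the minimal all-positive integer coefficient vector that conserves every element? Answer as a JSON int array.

M: 3·6+1·0+1·6 = 24 | 6·0+4·6 = 24
T: 3·0+1·4+1·8 = 12 | 6·0+4·3 = 12
J: 3·3+1·0+1·3 = 12 | 6·2+4·0 = 12
E: 3·4+1·6+1·0 = 18 | 6·1+4·3 = 18
gcd(3,1,1,6,4) = 1

Coefficients: [3, 1, 1, 6, 4]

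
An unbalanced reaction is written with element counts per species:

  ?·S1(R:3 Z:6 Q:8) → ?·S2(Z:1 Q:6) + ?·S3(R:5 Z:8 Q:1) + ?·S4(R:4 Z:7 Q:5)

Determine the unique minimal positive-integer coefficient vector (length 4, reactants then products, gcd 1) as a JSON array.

Coefficients: [3, 3, 1, 1]

R: 3·3 = 9 | 3·0+1·5+1·4 = 9
Z: 3·6 = 18 | 3·1+1·8+1·7 = 18
Q: 3·8 = 24 | 3·6+1·1+1·5 = 24
gcd(3,3,1,1) = 1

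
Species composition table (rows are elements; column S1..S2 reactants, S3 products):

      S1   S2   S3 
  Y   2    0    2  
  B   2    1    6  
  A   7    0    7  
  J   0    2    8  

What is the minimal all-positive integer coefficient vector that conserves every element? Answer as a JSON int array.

Y: 1·2+4·0 = 2 | 1·2 = 2
B: 1·2+4·1 = 6 | 1·6 = 6
A: 1·7+4·0 = 7 | 1·7 = 7
J: 1·0+4·2 = 8 | 1·8 = 8
gcd(1,4,1) = 1

Coefficients: [1, 4, 1]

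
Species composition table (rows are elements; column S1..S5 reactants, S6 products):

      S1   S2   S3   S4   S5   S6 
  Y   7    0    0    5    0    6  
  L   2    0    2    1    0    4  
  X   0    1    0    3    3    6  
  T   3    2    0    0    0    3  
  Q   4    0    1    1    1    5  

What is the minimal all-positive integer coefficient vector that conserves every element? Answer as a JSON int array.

Coefficients: [2, 3, 5, 2, 5, 4]

Y: 2·7+3·0+5·0+2·5+5·0 = 24 | 4·6 = 24
L: 2·2+3·0+5·2+2·1+5·0 = 16 | 4·4 = 16
X: 2·0+3·1+5·0+2·3+5·3 = 24 | 4·6 = 24
T: 2·3+3·2+5·0+2·0+5·0 = 12 | 4·3 = 12
Q: 2·4+3·0+5·1+2·1+5·1 = 20 | 4·5 = 20
gcd(2,3,5,2,5,4) = 1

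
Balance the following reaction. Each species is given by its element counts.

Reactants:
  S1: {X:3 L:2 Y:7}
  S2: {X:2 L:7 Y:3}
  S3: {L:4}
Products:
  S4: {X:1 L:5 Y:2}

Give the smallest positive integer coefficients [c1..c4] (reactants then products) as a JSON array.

Coefficients: [1, 1, 4, 5]

X: 1·3+1·2+4·0 = 5 | 5·1 = 5
L: 1·2+1·7+4·4 = 25 | 5·5 = 25
Y: 1·7+1·3+4·0 = 10 | 5·2 = 10
gcd(1,1,4,5) = 1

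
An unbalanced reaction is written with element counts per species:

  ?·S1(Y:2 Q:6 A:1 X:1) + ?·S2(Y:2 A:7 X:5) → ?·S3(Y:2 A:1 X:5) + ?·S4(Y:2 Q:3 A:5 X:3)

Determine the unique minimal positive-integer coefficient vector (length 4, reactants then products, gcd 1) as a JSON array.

Y: 3·2+4·2 = 14 | 1·2+6·2 = 14
Q: 3·6+4·0 = 18 | 1·0+6·3 = 18
A: 3·1+4·7 = 31 | 1·1+6·5 = 31
X: 3·1+4·5 = 23 | 1·5+6·3 = 23
gcd(3,4,1,6) = 1

Coefficients: [3, 4, 1, 6]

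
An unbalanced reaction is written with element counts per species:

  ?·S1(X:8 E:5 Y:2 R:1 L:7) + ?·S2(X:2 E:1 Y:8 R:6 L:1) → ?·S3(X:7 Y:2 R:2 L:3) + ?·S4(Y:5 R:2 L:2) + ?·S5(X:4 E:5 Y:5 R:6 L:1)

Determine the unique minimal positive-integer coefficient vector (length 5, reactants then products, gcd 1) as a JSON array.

X: 2·8+5·2 = 26 | 2·7+5·0+3·4 = 26
E: 2·5+5·1 = 15 | 2·0+5·0+3·5 = 15
Y: 2·2+5·8 = 44 | 2·2+5·5+3·5 = 44
R: 2·1+5·6 = 32 | 2·2+5·2+3·6 = 32
L: 2·7+5·1 = 19 | 2·3+5·2+3·1 = 19
gcd(2,5,2,5,3) = 1

Coefficients: [2, 5, 2, 5, 3]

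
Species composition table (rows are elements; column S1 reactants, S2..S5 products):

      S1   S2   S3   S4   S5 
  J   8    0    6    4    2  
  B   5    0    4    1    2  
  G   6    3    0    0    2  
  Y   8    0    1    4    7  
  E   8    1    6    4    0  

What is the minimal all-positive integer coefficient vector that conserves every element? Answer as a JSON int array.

J: 4·8 = 32 | 6·0+3·6+2·4+3·2 = 32
B: 4·5 = 20 | 6·0+3·4+2·1+3·2 = 20
G: 4·6 = 24 | 6·3+3·0+2·0+3·2 = 24
Y: 4·8 = 32 | 6·0+3·1+2·4+3·7 = 32
E: 4·8 = 32 | 6·1+3·6+2·4+3·0 = 32
gcd(4,6,3,2,3) = 1

Coefficients: [4, 6, 3, 2, 3]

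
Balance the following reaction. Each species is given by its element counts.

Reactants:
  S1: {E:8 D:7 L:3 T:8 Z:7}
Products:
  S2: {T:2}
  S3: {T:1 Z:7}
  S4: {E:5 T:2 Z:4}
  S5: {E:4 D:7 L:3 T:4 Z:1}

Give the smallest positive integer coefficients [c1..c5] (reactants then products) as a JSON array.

E: 5·8 = 40 | 5·0+2·0+4·5+5·4 = 40
D: 5·7 = 35 | 5·0+2·0+4·0+5·7 = 35
L: 5·3 = 15 | 5·0+2·0+4·0+5·3 = 15
T: 5·8 = 40 | 5·2+2·1+4·2+5·4 = 40
Z: 5·7 = 35 | 5·0+2·7+4·4+5·1 = 35
gcd(5,5,2,4,5) = 1

Coefficients: [5, 5, 2, 4, 5]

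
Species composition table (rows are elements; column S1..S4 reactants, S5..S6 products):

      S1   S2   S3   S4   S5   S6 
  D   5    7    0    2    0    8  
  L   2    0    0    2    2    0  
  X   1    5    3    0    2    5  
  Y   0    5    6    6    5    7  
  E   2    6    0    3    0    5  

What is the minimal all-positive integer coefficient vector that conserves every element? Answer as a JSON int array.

Coefficients: [3, 1, 5, 1, 4, 3]

D: 3·5+1·7+5·0+1·2 = 24 | 4·0+3·8 = 24
L: 3·2+1·0+5·0+1·2 = 8 | 4·2+3·0 = 8
X: 3·1+1·5+5·3+1·0 = 23 | 4·2+3·5 = 23
Y: 3·0+1·5+5·6+1·6 = 41 | 4·5+3·7 = 41
E: 3·2+1·6+5·0+1·3 = 15 | 4·0+3·5 = 15
gcd(3,1,5,1,4,3) = 1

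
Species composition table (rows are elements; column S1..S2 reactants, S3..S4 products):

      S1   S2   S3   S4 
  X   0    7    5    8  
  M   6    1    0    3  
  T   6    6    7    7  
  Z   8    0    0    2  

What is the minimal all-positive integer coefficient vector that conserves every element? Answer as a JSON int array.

Coefficients: [1, 6, 2, 4]

X: 1·0+6·7 = 42 | 2·5+4·8 = 42
M: 1·6+6·1 = 12 | 2·0+4·3 = 12
T: 1·6+6·6 = 42 | 2·7+4·7 = 42
Z: 1·8+6·0 = 8 | 2·0+4·2 = 8
gcd(1,6,2,4) = 1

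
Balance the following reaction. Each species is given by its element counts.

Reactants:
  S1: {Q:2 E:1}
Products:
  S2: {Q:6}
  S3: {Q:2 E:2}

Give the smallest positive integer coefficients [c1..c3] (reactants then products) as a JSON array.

Q: 6·2 = 12 | 1·6+3·2 = 12
E: 6·1 = 6 | 1·0+3·2 = 6
gcd(6,1,3) = 1

Coefficients: [6, 1, 3]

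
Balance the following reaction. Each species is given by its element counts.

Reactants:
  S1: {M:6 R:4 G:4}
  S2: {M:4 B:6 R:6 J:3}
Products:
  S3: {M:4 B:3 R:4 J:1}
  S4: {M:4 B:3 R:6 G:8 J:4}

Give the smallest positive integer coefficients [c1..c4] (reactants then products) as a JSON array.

M: 2·6+3·4 = 24 | 5·4+1·4 = 24
B: 2·0+3·6 = 18 | 5·3+1·3 = 18
R: 2·4+3·6 = 26 | 5·4+1·6 = 26
G: 2·4+3·0 = 8 | 5·0+1·8 = 8
J: 2·0+3·3 = 9 | 5·1+1·4 = 9
gcd(2,3,5,1) = 1

Coefficients: [2, 3, 5, 1]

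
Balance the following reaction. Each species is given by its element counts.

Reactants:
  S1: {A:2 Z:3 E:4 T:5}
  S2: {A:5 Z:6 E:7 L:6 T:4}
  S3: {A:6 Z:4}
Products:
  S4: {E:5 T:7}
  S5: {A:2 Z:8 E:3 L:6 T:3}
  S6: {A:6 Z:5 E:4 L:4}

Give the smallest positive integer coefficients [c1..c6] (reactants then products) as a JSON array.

A: 2·2+6·5+1·6 = 40 | 4·0+2·2+6·6 = 40
Z: 2·3+6·6+1·4 = 46 | 4·0+2·8+6·5 = 46
E: 2·4+6·7+1·0 = 50 | 4·5+2·3+6·4 = 50
L: 2·0+6·6+1·0 = 36 | 4·0+2·6+6·4 = 36
T: 2·5+6·4+1·0 = 34 | 4·7+2·3+6·0 = 34
gcd(2,6,1,4,2,6) = 1

Coefficients: [2, 6, 1, 4, 2, 6]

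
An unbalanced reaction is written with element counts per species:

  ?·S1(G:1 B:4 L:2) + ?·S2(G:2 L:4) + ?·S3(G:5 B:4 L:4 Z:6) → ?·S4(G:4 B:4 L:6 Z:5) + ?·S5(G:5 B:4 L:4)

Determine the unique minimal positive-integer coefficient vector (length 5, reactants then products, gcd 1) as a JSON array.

Coefficients: [4, 5, 5, 6, 3]

G: 4·1+5·2+5·5 = 39 | 6·4+3·5 = 39
B: 4·4+5·0+5·4 = 36 | 6·4+3·4 = 36
L: 4·2+5·4+5·4 = 48 | 6·6+3·4 = 48
Z: 4·0+5·0+5·6 = 30 | 6·5+3·0 = 30
gcd(4,5,5,6,3) = 1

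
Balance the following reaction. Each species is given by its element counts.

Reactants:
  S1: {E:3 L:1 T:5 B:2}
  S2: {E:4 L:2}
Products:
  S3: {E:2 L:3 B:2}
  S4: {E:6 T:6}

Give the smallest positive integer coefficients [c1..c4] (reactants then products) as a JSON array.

E: 6·3+6·4 = 42 | 6·2+5·6 = 42
L: 6·1+6·2 = 18 | 6·3+5·0 = 18
T: 6·5+6·0 = 30 | 6·0+5·6 = 30
B: 6·2+6·0 = 12 | 6·2+5·0 = 12
gcd(6,6,6,5) = 1

Coefficients: [6, 6, 6, 5]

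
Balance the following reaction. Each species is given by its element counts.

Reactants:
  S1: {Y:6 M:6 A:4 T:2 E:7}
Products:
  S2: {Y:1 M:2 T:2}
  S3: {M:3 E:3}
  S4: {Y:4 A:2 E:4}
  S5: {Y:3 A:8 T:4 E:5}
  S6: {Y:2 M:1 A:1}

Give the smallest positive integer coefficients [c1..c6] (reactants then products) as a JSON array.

Coefficients: [5, 3, 6, 3, 1, 6]

Y: 5·6 = 30 | 3·1+6·0+3·4+1·3+6·2 = 30
M: 5·6 = 30 | 3·2+6·3+3·0+1·0+6·1 = 30
A: 5·4 = 20 | 3·0+6·0+3·2+1·8+6·1 = 20
T: 5·2 = 10 | 3·2+6·0+3·0+1·4+6·0 = 10
E: 5·7 = 35 | 3·0+6·3+3·4+1·5+6·0 = 35
gcd(5,3,6,3,1,6) = 1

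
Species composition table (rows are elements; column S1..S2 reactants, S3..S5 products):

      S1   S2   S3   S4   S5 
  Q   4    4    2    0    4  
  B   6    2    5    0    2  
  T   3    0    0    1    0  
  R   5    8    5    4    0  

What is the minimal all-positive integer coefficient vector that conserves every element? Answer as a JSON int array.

Coefficients: [2, 3, 2, 6, 4]

Q: 2·4+3·4 = 20 | 2·2+6·0+4·4 = 20
B: 2·6+3·2 = 18 | 2·5+6·0+4·2 = 18
T: 2·3+3·0 = 6 | 2·0+6·1+4·0 = 6
R: 2·5+3·8 = 34 | 2·5+6·4+4·0 = 34
gcd(2,3,2,6,4) = 1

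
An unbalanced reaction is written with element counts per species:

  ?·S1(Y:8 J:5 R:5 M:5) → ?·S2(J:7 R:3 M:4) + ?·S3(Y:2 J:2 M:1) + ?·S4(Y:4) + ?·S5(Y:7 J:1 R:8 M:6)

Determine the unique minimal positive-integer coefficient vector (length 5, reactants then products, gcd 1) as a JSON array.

Y: 5·8 = 40 | 3·0+1·2+6·4+2·7 = 40
J: 5·5 = 25 | 3·7+1·2+6·0+2·1 = 25
R: 5·5 = 25 | 3·3+1·0+6·0+2·8 = 25
M: 5·5 = 25 | 3·4+1·1+6·0+2·6 = 25
gcd(5,3,1,6,2) = 1

Coefficients: [5, 3, 1, 6, 2]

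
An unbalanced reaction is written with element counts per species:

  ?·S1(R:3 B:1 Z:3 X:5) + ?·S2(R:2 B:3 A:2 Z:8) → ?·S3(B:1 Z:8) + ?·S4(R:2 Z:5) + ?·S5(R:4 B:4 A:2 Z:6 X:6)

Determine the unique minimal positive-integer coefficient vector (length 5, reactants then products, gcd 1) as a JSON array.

R: 6·3+5·2 = 28 | 1·0+4·2+5·4 = 28
B: 6·1+5·3 = 21 | 1·1+4·0+5·4 = 21
A: 6·0+5·2 = 10 | 1·0+4·0+5·2 = 10
Z: 6·3+5·8 = 58 | 1·8+4·5+5·6 = 58
X: 6·5+5·0 = 30 | 1·0+4·0+5·6 = 30
gcd(6,5,1,4,5) = 1

Coefficients: [6, 5, 1, 4, 5]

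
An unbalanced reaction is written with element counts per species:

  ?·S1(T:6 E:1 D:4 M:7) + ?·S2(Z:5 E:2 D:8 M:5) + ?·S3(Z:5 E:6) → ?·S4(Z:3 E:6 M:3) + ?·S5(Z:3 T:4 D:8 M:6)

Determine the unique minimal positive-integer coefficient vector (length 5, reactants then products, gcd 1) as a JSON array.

Coefficients: [2, 2, 1, 2, 3]

Z: 2·0+2·5+1·5 = 15 | 2·3+3·3 = 15
T: 2·6+2·0+1·0 = 12 | 2·0+3·4 = 12
E: 2·1+2·2+1·6 = 12 | 2·6+3·0 = 12
D: 2·4+2·8+1·0 = 24 | 2·0+3·8 = 24
M: 2·7+2·5+1·0 = 24 | 2·3+3·6 = 24
gcd(2,2,1,2,3) = 1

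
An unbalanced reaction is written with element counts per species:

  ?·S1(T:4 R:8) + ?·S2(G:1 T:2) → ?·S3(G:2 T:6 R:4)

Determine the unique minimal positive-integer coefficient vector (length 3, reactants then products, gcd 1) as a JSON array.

Coefficients: [1, 4, 2]

G: 1·0+4·1 = 4 | 2·2 = 4
T: 1·4+4·2 = 12 | 2·6 = 12
R: 1·8+4·0 = 8 | 2·4 = 8
gcd(1,4,2) = 1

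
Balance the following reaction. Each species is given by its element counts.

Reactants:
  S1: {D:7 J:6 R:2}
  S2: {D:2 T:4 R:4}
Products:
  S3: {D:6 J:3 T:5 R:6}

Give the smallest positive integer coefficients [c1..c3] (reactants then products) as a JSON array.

Coefficients: [2, 5, 4]

D: 2·7+5·2 = 24 | 4·6 = 24
J: 2·6+5·0 = 12 | 4·3 = 12
T: 2·0+5·4 = 20 | 4·5 = 20
R: 2·2+5·4 = 24 | 4·6 = 24
gcd(2,5,4) = 1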